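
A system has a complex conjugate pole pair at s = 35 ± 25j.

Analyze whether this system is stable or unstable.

Real part of poles is 35 (> 0, right half-plane). Unstable.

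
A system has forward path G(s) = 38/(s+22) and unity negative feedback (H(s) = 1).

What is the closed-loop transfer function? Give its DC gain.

T(s) = G/(1+GH) = [38/(s+22)] / [1 + 38/(s+22)] = 38/(s+22+38) = 38/(s+60). DC gain = 38/60 = 0.6333.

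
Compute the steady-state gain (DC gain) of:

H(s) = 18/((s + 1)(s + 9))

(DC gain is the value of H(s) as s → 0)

DC gain = H(0) = 18/(1 × 9) = 18/9 = 2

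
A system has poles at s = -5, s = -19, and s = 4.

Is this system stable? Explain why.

Pole(s) at s = 4 are not in the left half-plane. System is unstable.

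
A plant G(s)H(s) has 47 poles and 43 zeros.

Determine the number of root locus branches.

Root locus has n branches where n = number of poles = 47.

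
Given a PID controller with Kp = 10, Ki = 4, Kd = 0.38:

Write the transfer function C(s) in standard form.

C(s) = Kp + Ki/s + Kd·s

Substituting values: C(s) = 10 + 4/s + 0.38s = (0.38s² + 10s + 4)/s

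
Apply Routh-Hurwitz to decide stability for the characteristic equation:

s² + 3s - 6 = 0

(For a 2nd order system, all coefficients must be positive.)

Coefficients: 1, 3, -6. c=-6 not positive, so system is unstable.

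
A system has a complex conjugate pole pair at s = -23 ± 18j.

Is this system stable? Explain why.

Real part of poles is -23 (< 0, left half-plane). Stable.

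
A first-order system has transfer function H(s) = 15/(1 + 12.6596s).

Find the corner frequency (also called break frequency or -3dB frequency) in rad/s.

Corner frequency = 1/τ = 1/12.6596 = 0.079 rad/s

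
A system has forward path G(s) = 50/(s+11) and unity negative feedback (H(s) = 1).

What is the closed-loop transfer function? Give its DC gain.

T(s) = G/(1+GH) = [50/(s+11)] / [1 + 50/(s+11)] = 50/(s+11+50) = 50/(s+61). DC gain = 50/61 = 0.8197.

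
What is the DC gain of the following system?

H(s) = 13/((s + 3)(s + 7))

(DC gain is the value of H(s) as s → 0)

DC gain = H(0) = 13/(3 × 7) = 13/21 = 0.6190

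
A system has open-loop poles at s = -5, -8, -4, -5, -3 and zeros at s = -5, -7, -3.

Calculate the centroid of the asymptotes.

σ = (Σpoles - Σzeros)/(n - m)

σ = (Σpoles - Σzeros)/(n - m) = (-25 - (-15))/(5 - 3) = -10/2 = -5.0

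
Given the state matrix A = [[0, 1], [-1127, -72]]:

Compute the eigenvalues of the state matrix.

det(A - λI) = λ² - (-72)λ + 1127 = (λ - (-49))(λ - (-23)). Eigenvalues: -49, -23.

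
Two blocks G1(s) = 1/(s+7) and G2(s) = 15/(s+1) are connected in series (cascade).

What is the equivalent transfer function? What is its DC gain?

Series: multiply transfer functions. G_eq = 1/(s+7) × 15/(s+1) = 15/((s+7)(s+1)). DC gain = 15/(7×1) = 2.1429.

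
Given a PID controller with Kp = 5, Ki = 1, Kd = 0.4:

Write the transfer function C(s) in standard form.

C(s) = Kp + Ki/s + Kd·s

Substituting values: C(s) = 5 + 1/s + 0.4s = (0.4s² + 5s + 1)/s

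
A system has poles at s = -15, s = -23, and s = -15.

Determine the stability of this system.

All poles are in the left half-plane. System is stable.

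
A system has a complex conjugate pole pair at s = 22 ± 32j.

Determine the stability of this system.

Real part of poles is 22 (> 0, right half-plane). Unstable.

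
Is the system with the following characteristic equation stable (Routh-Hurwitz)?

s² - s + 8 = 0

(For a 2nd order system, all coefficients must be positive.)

Coefficients: 1, -1, 8. b=-1 not positive, so system is unstable.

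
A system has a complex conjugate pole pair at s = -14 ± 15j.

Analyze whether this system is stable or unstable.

Real part of poles is -14 (< 0, left half-plane). Stable.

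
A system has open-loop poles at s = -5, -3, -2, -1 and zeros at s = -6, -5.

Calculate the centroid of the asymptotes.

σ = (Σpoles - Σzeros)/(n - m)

σ = (Σpoles - Σzeros)/(n - m) = (-11 - (-11))/(4 - 2) = 0/2 = 0.0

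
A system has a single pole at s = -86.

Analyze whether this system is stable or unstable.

Pole at s = -86 is in the left half-plane. Stable.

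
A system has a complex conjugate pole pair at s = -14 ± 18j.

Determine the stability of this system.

Real part of poles is -14 (< 0, left half-plane). Stable.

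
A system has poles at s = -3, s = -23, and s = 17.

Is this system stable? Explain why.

Pole(s) at s = 17 are not in the left half-plane. System is unstable.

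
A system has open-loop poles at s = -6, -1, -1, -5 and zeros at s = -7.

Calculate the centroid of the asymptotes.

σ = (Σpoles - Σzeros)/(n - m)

σ = (Σpoles - Σzeros)/(n - m) = (-13 - (-7))/(4 - 1) = -6/3 = -2.0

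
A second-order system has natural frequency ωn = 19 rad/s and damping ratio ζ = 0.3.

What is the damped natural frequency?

ωd = ωn√(1 - ζ²) = 19√(1 - 0.3²) = 18.12 rad/s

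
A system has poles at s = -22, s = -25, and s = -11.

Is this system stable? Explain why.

All poles are in the left half-plane. System is stable.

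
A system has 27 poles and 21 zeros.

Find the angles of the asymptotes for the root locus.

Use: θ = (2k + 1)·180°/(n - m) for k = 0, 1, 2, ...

n - m = 27 - 21 = 6. Angles: θk = (2k + 1)·180°/6 = 30°, 90°, 150°, 210°, 270°, 330°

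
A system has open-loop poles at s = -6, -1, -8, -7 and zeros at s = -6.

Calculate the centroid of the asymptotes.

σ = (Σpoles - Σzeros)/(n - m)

σ = (Σpoles - Σzeros)/(n - m) = (-22 - (-6))/(4 - 1) = -16/3 = -5.33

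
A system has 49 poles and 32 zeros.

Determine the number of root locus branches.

Root locus has n branches where n = number of poles = 49.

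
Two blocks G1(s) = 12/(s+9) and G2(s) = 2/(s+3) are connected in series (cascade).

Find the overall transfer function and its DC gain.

Series: multiply transfer functions. G_eq = 12/(s+9) × 2/(s+3) = 24/((s+9)(s+3)). DC gain = 24/(9×3) = 0.8889.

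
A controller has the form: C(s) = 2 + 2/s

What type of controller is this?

This is a Proportional-Integral (PI) controller.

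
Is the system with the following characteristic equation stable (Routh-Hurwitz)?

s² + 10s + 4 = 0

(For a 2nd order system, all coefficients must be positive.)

Coefficients: 1, 10, 4. All positive, so system is stable.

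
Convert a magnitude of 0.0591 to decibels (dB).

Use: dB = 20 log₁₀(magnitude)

dB = 20 log₁₀(0.0591) = -24.6 dB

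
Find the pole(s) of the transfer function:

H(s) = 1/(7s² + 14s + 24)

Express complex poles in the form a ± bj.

Discriminant = 14² - 4×7×24 = 196 - 672 = -476 < 0, so the poles are a complex conjugate pair s = (-14 ± j√476)/(2×7). Real part = -14/(2×7) = -14/14 = -1; imaginary part = ±√476/(2×7) ≈ 1.5584. Poles: s = -1 ± 1.5584j.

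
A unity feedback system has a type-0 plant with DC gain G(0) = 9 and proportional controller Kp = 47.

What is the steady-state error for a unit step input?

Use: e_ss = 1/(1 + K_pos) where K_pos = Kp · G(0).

K_pos = Kp · G(0) = 47 × 9 = 423. e_ss = 1/(1 + 423) = 0.0024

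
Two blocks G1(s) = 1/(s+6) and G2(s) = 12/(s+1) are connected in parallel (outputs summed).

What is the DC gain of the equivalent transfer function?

Parallel: G_eq = G1 + G2. DC gain = G1(0) + G2(0) = 1/6 + 12/1 = 0.1667 + 12 = 12.1667.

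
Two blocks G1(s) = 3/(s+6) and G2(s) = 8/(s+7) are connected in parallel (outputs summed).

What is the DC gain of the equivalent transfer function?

Parallel: G_eq = G1 + G2. DC gain = G1(0) + G2(0) = 3/6 + 8/7 = 0.5 + 1.1429 = 1.6429.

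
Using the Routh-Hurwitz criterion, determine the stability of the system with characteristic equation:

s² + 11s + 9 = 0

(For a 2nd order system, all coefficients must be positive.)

Coefficients: 1, 11, 9. All positive, so system is stable.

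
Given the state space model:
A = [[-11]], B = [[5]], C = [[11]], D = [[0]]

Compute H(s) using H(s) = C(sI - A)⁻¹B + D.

(sI - A)⁻¹ = 1/(s + 11). H(s) = 11 × 5/(s + 11) + 0 = 55/(s + 11).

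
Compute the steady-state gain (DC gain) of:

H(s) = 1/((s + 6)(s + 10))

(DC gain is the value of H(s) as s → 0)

DC gain = H(0) = 1/(6 × 10) = 1/60 = 0.0167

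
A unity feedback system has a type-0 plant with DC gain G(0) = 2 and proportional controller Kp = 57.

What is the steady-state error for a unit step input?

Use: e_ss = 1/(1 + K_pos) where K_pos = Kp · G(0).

K_pos = Kp · G(0) = 57 × 2 = 114. e_ss = 1/(1 + 114) = 0.0087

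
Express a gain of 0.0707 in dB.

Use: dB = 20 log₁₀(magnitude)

dB = 20 log₁₀(0.0707) = -23.0 dB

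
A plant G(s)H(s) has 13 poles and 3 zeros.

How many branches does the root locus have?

Root locus has n branches where n = number of poles = 13.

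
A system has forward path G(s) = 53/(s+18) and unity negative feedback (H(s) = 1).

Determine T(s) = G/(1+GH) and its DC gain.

T(s) = G/(1+GH) = [53/(s+18)] / [1 + 53/(s+18)] = 53/(s+18+53) = 53/(s+71). DC gain = 53/71 = 0.7465.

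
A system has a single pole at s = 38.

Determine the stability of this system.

Pole at s = 38 is in the right half-plane. Unstable.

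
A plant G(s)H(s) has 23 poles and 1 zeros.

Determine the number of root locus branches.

Root locus has n branches where n = number of poles = 23.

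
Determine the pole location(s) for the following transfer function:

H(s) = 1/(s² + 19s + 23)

Discriminant = 19² - 4×1×23 = 361 - 92 = 269 > 0, so two distinct real poles. Using quadratic formula: s = (-19 ± √269)/(2×1) = (-19 ± √269)/2, with √269 ≈ 16.4012. s₁ ≈ -1.2994, s₂ ≈ -17.7006. Poles: s₁ = -1.2994, s₂ = -17.7006.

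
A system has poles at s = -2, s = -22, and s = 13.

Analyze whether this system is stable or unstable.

Pole(s) at s = 13 are not in the left half-plane. System is unstable.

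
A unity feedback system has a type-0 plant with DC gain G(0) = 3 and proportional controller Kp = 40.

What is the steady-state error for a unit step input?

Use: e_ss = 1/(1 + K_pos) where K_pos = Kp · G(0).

K_pos = Kp · G(0) = 40 × 3 = 120. e_ss = 1/(1 + 120) = 0.0083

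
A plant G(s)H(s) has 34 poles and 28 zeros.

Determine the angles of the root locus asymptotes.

n - m = 34 - 28 = 6. Angles: θk = (2k + 1)·180°/6 = 30°, 90°, 150°, 210°, 270°, 330°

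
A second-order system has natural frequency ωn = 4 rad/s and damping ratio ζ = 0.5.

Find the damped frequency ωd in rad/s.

ωd = ωn√(1 - ζ²) = 4√(1 - 0.5²) = 3.46 rad/s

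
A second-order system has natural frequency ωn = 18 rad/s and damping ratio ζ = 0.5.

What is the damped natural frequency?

ωd = ωn√(1 - ζ²) = 18√(1 - 0.5²) = 15.59 rad/s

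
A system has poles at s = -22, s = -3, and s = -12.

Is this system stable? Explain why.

All poles are in the left half-plane. System is stable.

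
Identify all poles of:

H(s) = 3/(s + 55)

Pole is where denominator = 0: s + 55 = 0, so s = -55.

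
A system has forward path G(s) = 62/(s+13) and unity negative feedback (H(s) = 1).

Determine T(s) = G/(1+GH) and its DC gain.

T(s) = G/(1+GH) = [62/(s+13)] / [1 + 62/(s+13)] = 62/(s+13+62) = 62/(s+75). DC gain = 62/75 = 0.8267.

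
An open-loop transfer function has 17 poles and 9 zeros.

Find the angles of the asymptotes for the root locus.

n - m = 17 - 9 = 8. Angles: θk = (2k + 1)·180°/8 = 22.5°, 67.5°, 112.5°, 157.5°, 202.5°, 247.5°, 292.5°, 337.5°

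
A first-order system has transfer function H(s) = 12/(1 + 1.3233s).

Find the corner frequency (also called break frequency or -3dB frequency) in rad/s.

Corner frequency = 1/τ = 1/1.3233 = 0.756 rad/s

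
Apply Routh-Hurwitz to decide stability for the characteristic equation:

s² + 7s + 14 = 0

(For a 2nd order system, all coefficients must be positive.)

Coefficients: 1, 7, 14. All positive, so system is stable.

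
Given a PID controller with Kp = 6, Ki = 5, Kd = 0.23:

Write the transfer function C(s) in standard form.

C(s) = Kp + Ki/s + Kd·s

Substituting values: C(s) = 6 + 5/s + 0.23s = (0.23s² + 6s + 5)/s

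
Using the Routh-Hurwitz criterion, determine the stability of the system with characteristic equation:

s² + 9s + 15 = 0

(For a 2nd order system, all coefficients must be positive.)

Coefficients: 1, 9, 15. All positive, so system is stable.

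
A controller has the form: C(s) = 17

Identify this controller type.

This is a Proportional (P) controller.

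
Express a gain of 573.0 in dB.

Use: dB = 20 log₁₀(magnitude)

dB = 20 log₁₀(573.0) = 55.2 dB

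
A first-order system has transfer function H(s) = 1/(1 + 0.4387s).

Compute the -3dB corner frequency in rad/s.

Corner frequency = 1/τ = 1/0.4387 = 2.279 rad/s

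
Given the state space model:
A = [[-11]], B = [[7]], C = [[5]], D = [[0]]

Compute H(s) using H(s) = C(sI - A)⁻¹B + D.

(sI - A)⁻¹ = 1/(s + 11). H(s) = 5 × 7/(s + 11) + 0 = 35/(s + 11).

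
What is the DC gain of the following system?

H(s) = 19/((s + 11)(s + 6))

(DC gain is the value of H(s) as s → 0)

DC gain = H(0) = 19/(11 × 6) = 19/66 = 0.2879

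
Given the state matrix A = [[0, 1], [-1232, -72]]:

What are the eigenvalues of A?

det(A - λI) = λ² - (-72)λ + 1232 = (λ - (-44))(λ - (-28)). Eigenvalues: -44, -28.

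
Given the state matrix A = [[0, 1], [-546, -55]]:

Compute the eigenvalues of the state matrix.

det(A - λI) = λ² - (-55)λ + 546 = (λ - (-42))(λ - (-13)). Eigenvalues: -42, -13.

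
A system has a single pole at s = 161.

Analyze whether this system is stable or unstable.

Pole at s = 161 is in the right half-plane. Unstable.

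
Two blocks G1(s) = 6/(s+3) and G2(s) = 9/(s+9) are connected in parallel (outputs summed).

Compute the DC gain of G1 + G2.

Parallel: G_eq = G1 + G2. DC gain = G1(0) + G2(0) = 6/3 + 9/9 = 2 + 1 = 3.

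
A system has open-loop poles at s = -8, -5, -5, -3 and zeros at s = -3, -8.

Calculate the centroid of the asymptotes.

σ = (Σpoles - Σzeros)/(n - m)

σ = (Σpoles - Σzeros)/(n - m) = (-21 - (-11))/(4 - 2) = -10/2 = -5.0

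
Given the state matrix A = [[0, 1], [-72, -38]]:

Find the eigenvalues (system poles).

det(A - λI) = λ² - (-38)λ + 72 = (λ - (-2))(λ - (-36)). Eigenvalues: -2, -36.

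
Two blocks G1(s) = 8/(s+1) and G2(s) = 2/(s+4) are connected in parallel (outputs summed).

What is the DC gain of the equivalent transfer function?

Parallel: G_eq = G1 + G2. DC gain = G1(0) + G2(0) = 8/1 + 2/4 = 8 + 0.5 = 8.5.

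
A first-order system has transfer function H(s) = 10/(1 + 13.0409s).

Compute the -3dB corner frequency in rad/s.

Corner frequency = 1/τ = 1/13.0409 = 0.077 rad/s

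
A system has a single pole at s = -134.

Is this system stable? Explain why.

Pole at s = -134 is in the left half-plane. Stable.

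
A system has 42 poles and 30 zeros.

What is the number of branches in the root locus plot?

Root locus has n branches where n = number of poles = 42.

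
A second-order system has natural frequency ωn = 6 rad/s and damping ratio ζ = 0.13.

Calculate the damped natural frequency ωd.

ωd = ωn√(1 - ζ²) = 6√(1 - 0.13²) = 5.95 rad/s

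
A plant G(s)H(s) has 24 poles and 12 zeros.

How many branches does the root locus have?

Root locus has n branches where n = number of poles = 24.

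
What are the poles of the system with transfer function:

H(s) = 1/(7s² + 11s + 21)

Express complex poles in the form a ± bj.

Discriminant = 11² - 4×7×21 = 121 - 588 = -467 < 0, so the poles are a complex conjugate pair s = (-11 ± j√467)/(2×7). Real part = -11/(2×7) = -11/14 ≈ -0.7857; imaginary part = ±√467/(2×7) ≈ 1.5436. Poles: s = -0.7857 ± 1.5436j.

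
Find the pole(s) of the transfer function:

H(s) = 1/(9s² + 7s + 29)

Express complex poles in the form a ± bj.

Discriminant = 7² - 4×9×29 = 49 - 1044 = -995 < 0, so the poles are a complex conjugate pair s = (-7 ± j√995)/(2×9). Real part = -7/(2×9) = -7/18 ≈ -0.3889; imaginary part = ±√995/(2×9) ≈ 1.7524. Poles: s = -0.3889 ± 1.7524j.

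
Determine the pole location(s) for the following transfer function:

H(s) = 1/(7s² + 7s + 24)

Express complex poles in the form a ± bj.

Discriminant = 7² - 4×7×24 = 49 - 672 = -623 < 0, so the poles are a complex conjugate pair s = (-7 ± j√623)/(2×7). Real part = -7/(2×7) = -7/14 = -0.5; imaginary part = ±√623/(2×7) ≈ 1.7829. Poles: s = -0.5 ± 1.7829j.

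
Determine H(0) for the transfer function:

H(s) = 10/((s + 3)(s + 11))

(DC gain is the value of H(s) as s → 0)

DC gain = H(0) = 10/(3 × 11) = 10/33 = 0.3030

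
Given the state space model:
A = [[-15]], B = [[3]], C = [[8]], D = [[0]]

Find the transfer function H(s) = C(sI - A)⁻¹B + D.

(sI - A)⁻¹ = 1/(s + 15). H(s) = 8 × 3/(s + 15) + 0 = 24/(s + 15).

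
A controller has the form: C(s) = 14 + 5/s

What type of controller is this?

This is a Proportional-Integral (PI) controller.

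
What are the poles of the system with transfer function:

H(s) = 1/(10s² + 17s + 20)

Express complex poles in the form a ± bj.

Discriminant = 17² - 4×10×20 = 289 - 800 = -511 < 0, so the poles are a complex conjugate pair s = (-17 ± j√511)/(2×10). Real part = -17/(2×10) = -17/20 = -0.85; imaginary part = ±√511/(2×10) ≈ 1.1303. Poles: s = -0.85 ± 1.1303j.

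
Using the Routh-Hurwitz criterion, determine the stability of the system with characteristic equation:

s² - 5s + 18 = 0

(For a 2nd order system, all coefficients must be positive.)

Coefficients: 1, -5, 18. b=-5 not positive, so system is unstable.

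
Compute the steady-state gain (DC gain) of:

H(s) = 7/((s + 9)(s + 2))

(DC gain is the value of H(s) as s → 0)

DC gain = H(0) = 7/(9 × 2) = 7/18 = 0.3889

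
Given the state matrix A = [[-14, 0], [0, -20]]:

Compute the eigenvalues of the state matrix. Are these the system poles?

For diagonal matrix, eigenvalues are diagonal entries: λ₁ = -14, λ₂ = -20. Eigenvalues of A = system poles.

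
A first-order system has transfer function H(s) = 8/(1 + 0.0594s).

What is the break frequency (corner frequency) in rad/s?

Corner frequency = 1/τ = 1/0.0594 = 16.835 rad/s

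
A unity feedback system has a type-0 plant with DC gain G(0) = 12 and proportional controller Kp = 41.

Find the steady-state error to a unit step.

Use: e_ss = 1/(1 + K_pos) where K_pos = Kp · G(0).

K_pos = Kp · G(0) = 41 × 12 = 492. e_ss = 1/(1 + 492) = 0.0020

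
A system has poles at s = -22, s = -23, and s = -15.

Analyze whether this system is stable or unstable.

All poles are in the left half-plane. System is stable.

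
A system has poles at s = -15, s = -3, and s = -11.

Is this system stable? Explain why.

All poles are in the left half-plane. System is stable.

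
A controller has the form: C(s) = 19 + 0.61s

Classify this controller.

This is a Proportional-Derivative (PD) controller.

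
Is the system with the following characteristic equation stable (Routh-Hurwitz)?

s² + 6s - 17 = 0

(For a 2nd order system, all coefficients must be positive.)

Coefficients: 1, 6, -17. c=-17 not positive, so system is unstable.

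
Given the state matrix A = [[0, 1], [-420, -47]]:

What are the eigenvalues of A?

det(A - λI) = λ² - (-47)λ + 420 = (λ - (-12))(λ - (-35)). Eigenvalues: -12, -35.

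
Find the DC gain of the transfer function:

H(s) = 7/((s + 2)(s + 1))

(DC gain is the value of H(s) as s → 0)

DC gain = H(0) = 7/(2 × 1) = 7/2 = 3.5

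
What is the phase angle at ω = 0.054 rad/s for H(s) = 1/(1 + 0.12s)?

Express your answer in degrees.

Phase = -arctan(ωτ) = -arctan(0.054 × 0.12) = -0.4°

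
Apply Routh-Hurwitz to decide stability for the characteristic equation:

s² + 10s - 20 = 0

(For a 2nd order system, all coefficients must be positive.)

Coefficients: 1, 10, -20. c=-20 not positive, so system is unstable.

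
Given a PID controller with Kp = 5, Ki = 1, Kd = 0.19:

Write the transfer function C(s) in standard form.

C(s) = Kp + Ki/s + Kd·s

Substituting values: C(s) = 5 + 1/s + 0.19s = (0.19s² + 5s + 1)/s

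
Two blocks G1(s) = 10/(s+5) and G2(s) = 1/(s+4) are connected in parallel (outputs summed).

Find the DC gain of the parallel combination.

Parallel: G_eq = G1 + G2. DC gain = G1(0) + G2(0) = 10/5 + 1/4 = 2 + 0.25 = 2.25.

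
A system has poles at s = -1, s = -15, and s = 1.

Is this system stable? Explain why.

Pole(s) at s = 1 are not in the left half-plane. System is unstable.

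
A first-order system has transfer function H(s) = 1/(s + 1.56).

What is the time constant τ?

For H(s) = 1/(s + 1/τ), the pole is at -1/τ = -1.56, so τ = 1/1.56 = 0.6410 s.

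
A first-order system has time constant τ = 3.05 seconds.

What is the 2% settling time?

For first-order system, 2% settling time ≈ 4τ = 4 × 3.05 = 12.2 s.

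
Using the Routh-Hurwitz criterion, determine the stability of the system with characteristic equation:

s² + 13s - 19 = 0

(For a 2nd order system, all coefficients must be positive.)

Coefficients: 1, 13, -19. c=-19 not positive, so system is unstable.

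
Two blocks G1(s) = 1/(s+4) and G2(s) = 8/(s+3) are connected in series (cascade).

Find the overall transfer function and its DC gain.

Series: multiply transfer functions. G_eq = 1/(s+4) × 8/(s+3) = 8/((s+4)(s+3)). DC gain = 8/(4×3) = 0.6667.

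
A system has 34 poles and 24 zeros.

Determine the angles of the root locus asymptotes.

n - m = 34 - 24 = 10. Angles: θk = (2k + 1)·180°/10 = 18°, 54°, 90°, 126°, 162°, 198°, 234°, 270°, 306°, 342°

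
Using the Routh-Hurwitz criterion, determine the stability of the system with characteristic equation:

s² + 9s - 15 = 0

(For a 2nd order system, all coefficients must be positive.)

Coefficients: 1, 9, -15. c=-15 not positive, so system is unstable.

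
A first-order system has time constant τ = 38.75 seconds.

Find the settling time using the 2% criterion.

For first-order system, 2% settling time ≈ 4τ = 4 × 38.75 = 155.0 s.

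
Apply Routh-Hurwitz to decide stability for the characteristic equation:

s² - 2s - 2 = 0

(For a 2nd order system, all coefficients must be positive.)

Coefficients: 1, -2, -2. b=-2, c=-2 not positive, so system is unstable.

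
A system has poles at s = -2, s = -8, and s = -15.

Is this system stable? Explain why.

All poles are in the left half-plane. System is stable.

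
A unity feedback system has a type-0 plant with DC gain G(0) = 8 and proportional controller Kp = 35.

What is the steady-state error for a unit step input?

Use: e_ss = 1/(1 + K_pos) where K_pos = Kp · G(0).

K_pos = Kp · G(0) = 35 × 8 = 280. e_ss = 1/(1 + 280) = 0.0036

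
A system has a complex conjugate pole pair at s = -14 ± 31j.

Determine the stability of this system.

Real part of poles is -14 (< 0, left half-plane). Stable.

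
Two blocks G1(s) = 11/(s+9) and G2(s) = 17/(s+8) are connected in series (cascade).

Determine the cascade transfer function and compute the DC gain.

Series: multiply transfer functions. G_eq = 11/(s+9) × 17/(s+8) = 187/((s+9)(s+8)). DC gain = 187/(9×8) = 2.5972.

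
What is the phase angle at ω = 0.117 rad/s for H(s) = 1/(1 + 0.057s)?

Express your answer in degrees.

Phase = -arctan(ωτ) = -arctan(0.117 × 0.057) = -0.4°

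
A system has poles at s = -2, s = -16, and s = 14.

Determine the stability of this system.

Pole(s) at s = 14 are not in the left half-plane. System is unstable.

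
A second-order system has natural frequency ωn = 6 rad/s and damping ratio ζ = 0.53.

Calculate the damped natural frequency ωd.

ωd = ωn√(1 - ζ²) = 6√(1 - 0.53²) = 5.09 rad/s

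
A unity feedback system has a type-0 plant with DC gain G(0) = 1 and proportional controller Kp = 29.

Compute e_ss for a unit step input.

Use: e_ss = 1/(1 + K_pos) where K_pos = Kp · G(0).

K_pos = Kp · G(0) = 29 × 1 = 29. e_ss = 1/(1 + 29) = 0.0333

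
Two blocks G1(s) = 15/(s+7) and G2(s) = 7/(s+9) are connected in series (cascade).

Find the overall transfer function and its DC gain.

Series: multiply transfer functions. G_eq = 15/(s+7) × 7/(s+9) = 105/((s+7)(s+9)). DC gain = 105/(7×9) = 1.6667.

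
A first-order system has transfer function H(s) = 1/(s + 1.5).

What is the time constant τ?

For H(s) = 1/(s + 1/τ), the pole is at -1/τ = -1.5, so τ = 1/1.5 = 0.6667 s.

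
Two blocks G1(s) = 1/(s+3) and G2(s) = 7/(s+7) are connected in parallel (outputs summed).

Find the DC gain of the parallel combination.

Parallel: G_eq = G1 + G2. DC gain = G1(0) + G2(0) = 1/3 + 7/7 = 0.3333 + 1 = 1.3333.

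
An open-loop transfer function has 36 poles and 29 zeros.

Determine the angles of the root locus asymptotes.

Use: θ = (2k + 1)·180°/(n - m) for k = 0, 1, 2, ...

n - m = 36 - 29 = 7. Angles: θk = (2k + 1)·180°/7 = 25.71°, 77.14°, 128.57°, 180°, 231.43°, 282.86°, 334.29°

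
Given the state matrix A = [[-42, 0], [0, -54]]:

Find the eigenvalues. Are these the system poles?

For diagonal matrix, eigenvalues are diagonal entries: λ₁ = -42, λ₂ = -54. Eigenvalues of A = system poles.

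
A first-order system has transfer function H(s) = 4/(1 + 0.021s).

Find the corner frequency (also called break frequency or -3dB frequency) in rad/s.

Corner frequency = 1/τ = 1/0.021 = 47.619 rad/s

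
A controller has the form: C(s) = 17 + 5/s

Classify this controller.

This is a Proportional-Integral (PI) controller.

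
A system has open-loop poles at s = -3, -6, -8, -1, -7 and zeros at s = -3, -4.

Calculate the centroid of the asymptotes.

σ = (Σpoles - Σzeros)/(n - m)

σ = (Σpoles - Σzeros)/(n - m) = (-25 - (-7))/(5 - 2) = -18/3 = -6.0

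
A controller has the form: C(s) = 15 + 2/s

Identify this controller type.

This is a Proportional-Integral (PI) controller.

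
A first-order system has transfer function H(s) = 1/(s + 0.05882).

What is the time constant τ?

For H(s) = 1/(s + 1/τ), the pole is at -1/τ = -0.05882, so τ = 1/0.05882 = 17 s.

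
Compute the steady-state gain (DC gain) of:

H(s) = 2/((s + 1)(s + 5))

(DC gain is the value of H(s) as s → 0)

DC gain = H(0) = 2/(1 × 5) = 2/5 = 0.4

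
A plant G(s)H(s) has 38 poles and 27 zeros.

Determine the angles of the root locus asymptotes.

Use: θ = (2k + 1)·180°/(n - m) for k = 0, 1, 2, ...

n - m = 38 - 27 = 11. Angles: θk = (2k + 1)·180°/11 = 16.36°, 49.09°, 81.82°, 114.55°, 147.27°, 180°, 212.73°, 245.45°, 278.18°, 310.91°, 343.64°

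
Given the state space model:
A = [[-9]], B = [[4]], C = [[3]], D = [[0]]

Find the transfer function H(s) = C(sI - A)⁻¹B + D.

(sI - A)⁻¹ = 1/(s + 9). H(s) = 3 × 4/(s + 9) + 0 = 12/(s + 9).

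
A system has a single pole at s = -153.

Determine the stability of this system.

Pole at s = -153 is in the left half-plane. Stable.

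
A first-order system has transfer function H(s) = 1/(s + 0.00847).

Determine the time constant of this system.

For H(s) = 1/(s + 1/τ), the pole is at -1/τ = -0.00847, so τ = 1/0.00847 = 118.1 s.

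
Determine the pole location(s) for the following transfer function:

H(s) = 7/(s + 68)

Pole is where denominator = 0: s + 68 = 0, so s = -68.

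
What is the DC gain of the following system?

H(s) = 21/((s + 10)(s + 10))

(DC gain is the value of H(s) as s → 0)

DC gain = H(0) = 21/(10 × 10) = 21/100 = 0.21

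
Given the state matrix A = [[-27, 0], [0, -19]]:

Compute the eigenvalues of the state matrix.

For diagonal matrix, eigenvalues are diagonal entries: λ₁ = -27, λ₂ = -19.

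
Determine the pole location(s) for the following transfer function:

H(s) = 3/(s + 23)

Pole is where denominator = 0: s + 23 = 0, so s = -23.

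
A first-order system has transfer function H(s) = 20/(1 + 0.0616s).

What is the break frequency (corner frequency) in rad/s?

Corner frequency = 1/τ = 1/0.0616 = 16.234 rad/s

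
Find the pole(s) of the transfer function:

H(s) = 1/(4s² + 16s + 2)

Discriminant = 16² - 4×4×2 = 256 - 32 = 224 > 0, so two distinct real poles. Using quadratic formula: s = (-16 ± √224)/(2×4) = (-16 ± √224)/8, with √224 ≈ 14.9666. s₁ ≈ -0.1292, s₂ ≈ -3.8708. Poles: s₁ = -0.1292, s₂ = -3.8708.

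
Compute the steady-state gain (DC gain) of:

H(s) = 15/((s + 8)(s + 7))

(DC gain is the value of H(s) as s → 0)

DC gain = H(0) = 15/(8 × 7) = 15/56 = 0.2679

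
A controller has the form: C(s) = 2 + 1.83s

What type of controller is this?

This is a Proportional-Derivative (PD) controller.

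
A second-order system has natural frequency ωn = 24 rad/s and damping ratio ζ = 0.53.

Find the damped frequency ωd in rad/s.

ωd = ωn√(1 - ζ²) = 24√(1 - 0.53²) = 20.35 rad/s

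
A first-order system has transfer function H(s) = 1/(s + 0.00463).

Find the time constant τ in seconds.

For H(s) = 1/(s + 1/τ), the pole is at -1/τ = -0.00463, so τ = 1/0.00463 = 216 s.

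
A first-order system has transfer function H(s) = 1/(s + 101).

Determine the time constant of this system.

For H(s) = 1/(s + 1/τ), the pole is at -1/τ = -101, so τ = 1/101 = 0.0099 s.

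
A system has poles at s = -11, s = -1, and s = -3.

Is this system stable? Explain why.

All poles are in the left half-plane. System is stable.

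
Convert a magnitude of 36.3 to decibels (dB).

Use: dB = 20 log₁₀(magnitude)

dB = 20 log₁₀(36.3) = 31.2 dB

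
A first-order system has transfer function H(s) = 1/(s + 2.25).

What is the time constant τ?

For H(s) = 1/(s + 1/τ), the pole is at -1/τ = -2.25, so τ = 1/2.25 = 0.4444 s.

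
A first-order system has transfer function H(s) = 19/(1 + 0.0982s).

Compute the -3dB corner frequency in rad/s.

Corner frequency = 1/τ = 1/0.0982 = 10.183 rad/s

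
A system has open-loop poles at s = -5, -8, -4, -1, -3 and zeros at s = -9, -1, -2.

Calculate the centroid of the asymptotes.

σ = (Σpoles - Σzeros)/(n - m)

σ = (Σpoles - Σzeros)/(n - m) = (-21 - (-12))/(5 - 3) = -9/2 = -4.5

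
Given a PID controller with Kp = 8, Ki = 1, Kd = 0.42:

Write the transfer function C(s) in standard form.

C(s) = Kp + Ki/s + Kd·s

Substituting values: C(s) = 8 + 1/s + 0.42s = (0.42s² + 8s + 1)/s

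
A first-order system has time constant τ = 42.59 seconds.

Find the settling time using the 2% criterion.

For first-order system, 2% settling time ≈ 4τ = 4 × 42.59 = 170.36 s.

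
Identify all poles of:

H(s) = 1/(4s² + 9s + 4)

Discriminant = 9² - 4×4×4 = 81 - 64 = 17 > 0, so two distinct real poles. Using quadratic formula: s = (-9 ± √17)/(2×4) = (-9 ± √17)/8, with √17 ≈ 4.1231. s₁ ≈ -0.6096, s₂ ≈ -1.6404. Poles: s₁ = -0.6096, s₂ = -1.6404.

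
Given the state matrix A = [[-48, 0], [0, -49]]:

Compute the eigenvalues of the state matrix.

For diagonal matrix, eigenvalues are diagonal entries: λ₁ = -48, λ₂ = -49.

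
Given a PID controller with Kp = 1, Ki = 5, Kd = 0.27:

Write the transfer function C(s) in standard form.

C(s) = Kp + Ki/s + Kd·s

Substituting values: C(s) = 1 + 5/s + 0.27s = (0.27s² + s + 5)/s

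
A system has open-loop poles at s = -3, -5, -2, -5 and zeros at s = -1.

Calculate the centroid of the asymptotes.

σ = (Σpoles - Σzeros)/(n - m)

σ = (Σpoles - Σzeros)/(n - m) = (-15 - (-1))/(4 - 1) = -14/3 = -4.67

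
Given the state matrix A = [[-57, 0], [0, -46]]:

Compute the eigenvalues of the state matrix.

For diagonal matrix, eigenvalues are diagonal entries: λ₁ = -57, λ₂ = -46.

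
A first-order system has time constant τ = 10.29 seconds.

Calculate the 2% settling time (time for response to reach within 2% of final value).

For first-order system, 2% settling time ≈ 4τ = 4 × 10.29 = 41.16 s.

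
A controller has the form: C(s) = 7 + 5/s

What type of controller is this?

This is a Proportional-Integral (PI) controller.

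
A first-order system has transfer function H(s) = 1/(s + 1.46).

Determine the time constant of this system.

For H(s) = 1/(s + 1/τ), the pole is at -1/τ = -1.46, so τ = 1/1.46 = 0.6849 s.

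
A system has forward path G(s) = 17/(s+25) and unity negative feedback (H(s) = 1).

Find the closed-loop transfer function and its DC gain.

T(s) = G/(1+GH) = [17/(s+25)] / [1 + 17/(s+25)] = 17/(s+25+17) = 17/(s+42). DC gain = 17/42 = 0.4048.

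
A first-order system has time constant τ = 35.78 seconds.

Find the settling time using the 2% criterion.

For first-order system, 2% settling time ≈ 4τ = 4 × 35.78 = 143.12 s.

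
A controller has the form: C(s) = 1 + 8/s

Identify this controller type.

This is a Proportional-Integral (PI) controller.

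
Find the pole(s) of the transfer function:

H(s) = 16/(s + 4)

Pole is where denominator = 0: s + 4 = 0, so s = -4.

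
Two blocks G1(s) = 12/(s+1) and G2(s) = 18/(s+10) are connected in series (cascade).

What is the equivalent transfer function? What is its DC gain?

Series: multiply transfer functions. G_eq = 12/(s+1) × 18/(s+10) = 216/((s+1)(s+10)). DC gain = 216/(1×10) = 21.6.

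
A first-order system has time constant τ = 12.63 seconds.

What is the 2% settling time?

For first-order system, 2% settling time ≈ 4τ = 4 × 12.63 = 50.52 s.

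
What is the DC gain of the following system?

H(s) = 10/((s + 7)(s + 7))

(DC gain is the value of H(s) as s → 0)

DC gain = H(0) = 10/(7 × 7) = 10/49 = 0.2041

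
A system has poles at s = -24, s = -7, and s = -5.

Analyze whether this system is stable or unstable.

All poles are in the left half-plane. System is stable.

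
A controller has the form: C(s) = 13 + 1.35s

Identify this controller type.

This is a Proportional-Derivative (PD) controller.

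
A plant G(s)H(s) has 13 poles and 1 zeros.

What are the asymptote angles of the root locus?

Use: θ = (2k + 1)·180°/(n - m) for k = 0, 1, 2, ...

n - m = 13 - 1 = 12. Angles: θk = (2k + 1)·180°/12 = 15°, 45°, 75°, 105°, 135°, 165°, 195°, 225°, 255°, 285°, 315°, 345°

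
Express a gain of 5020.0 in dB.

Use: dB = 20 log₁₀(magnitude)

dB = 20 log₁₀(5020.0) = 74.0 dB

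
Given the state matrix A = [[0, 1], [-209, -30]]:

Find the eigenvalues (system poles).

det(A - λI) = λ² - (-30)λ + 209 = (λ - (-19))(λ - (-11)). Eigenvalues: -19, -11.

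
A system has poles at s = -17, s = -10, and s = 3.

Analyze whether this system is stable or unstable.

Pole(s) at s = 3 are not in the left half-plane. System is unstable.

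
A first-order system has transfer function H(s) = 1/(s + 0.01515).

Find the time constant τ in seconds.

For H(s) = 1/(s + 1/τ), the pole is at -1/τ = -0.01515, so τ = 1/0.01515 = 66.01 s.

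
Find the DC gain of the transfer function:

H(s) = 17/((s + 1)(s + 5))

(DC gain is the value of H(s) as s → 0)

DC gain = H(0) = 17/(1 × 5) = 17/5 = 3.4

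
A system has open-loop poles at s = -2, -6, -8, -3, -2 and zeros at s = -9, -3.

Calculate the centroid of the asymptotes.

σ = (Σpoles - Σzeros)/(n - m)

σ = (Σpoles - Σzeros)/(n - m) = (-21 - (-12))/(5 - 2) = -9/3 = -3.0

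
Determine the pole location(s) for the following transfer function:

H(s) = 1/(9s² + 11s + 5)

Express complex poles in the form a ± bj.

Discriminant = 11² - 4×9×5 = 121 - 180 = -59 < 0, so the poles are a complex conjugate pair s = (-11 ± j√59)/(2×9). Real part = -11/(2×9) = -11/18 ≈ -0.6111; imaginary part = ±√59/(2×9) ≈ 0.4267. Poles: s = -0.6111 ± 0.4267j.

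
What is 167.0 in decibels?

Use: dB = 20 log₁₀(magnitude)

dB = 20 log₁₀(167.0) = 44.5 dB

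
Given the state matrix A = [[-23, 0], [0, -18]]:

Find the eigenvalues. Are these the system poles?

For diagonal matrix, eigenvalues are diagonal entries: λ₁ = -23, λ₂ = -18. Eigenvalues of A = system poles.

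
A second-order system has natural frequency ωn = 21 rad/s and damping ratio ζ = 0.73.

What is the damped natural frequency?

ωd = ωn√(1 - ζ²) = 21√(1 - 0.73²) = 14.35 rad/s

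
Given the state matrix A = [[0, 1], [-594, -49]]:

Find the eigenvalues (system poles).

det(A - λI) = λ² - (-49)λ + 594 = (λ - (-27))(λ - (-22)). Eigenvalues: -27, -22.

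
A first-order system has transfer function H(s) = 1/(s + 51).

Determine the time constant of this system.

For H(s) = 1/(s + 1/τ), the pole is at -1/τ = -51, so τ = 1/51 = 0.0196 s.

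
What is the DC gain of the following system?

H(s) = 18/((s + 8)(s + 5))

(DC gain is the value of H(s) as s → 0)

DC gain = H(0) = 18/(8 × 5) = 18/40 = 0.45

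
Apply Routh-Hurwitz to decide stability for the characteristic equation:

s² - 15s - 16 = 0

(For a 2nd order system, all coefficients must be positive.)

Coefficients: 1, -15, -16. b=-15, c=-16 not positive, so system is unstable.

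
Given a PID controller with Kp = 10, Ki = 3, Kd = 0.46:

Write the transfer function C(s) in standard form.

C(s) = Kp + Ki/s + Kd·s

Substituting values: C(s) = 10 + 3/s + 0.46s = (0.46s² + 10s + 3)/s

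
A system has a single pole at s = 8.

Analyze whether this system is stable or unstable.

Pole at s = 8 is in the right half-plane. Unstable.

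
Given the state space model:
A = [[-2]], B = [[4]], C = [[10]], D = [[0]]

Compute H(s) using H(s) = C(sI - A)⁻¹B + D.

(sI - A)⁻¹ = 1/(s + 2). H(s) = 10 × 4/(s + 2) + 0 = 40/(s + 2).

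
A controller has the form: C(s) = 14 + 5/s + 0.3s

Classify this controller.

This is a Proportional-Integral-Derivative (PID) controller.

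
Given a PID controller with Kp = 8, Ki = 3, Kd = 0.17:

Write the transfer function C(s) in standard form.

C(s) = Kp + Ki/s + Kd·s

Substituting values: C(s) = 8 + 3/s + 0.17s = (0.17s² + 8s + 3)/s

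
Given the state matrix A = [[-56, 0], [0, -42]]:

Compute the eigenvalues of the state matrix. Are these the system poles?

For diagonal matrix, eigenvalues are diagonal entries: λ₁ = -56, λ₂ = -42. Eigenvalues of A = system poles.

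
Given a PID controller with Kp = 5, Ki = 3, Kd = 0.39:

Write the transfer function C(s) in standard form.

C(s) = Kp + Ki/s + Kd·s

Substituting values: C(s) = 5 + 3/s + 0.39s = (0.39s² + 5s + 3)/s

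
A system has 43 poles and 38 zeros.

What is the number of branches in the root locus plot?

Root locus has n branches where n = number of poles = 43.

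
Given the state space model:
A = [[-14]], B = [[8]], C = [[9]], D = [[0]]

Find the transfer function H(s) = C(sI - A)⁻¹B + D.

(sI - A)⁻¹ = 1/(s + 14). H(s) = 9 × 8/(s + 14) + 0 = 72/(s + 14).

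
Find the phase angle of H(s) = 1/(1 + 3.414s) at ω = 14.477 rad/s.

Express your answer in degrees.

Phase = -arctan(ωτ) = -arctan(14.477 × 3.414) = -88.8°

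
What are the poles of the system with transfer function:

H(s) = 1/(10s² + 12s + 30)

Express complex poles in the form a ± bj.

Discriminant = 12² - 4×10×30 = 144 - 1200 = -1056 < 0, so the poles are a complex conjugate pair s = (-12 ± j√1056)/(2×10). Real part = -12/(2×10) = -12/20 = -0.6; imaginary part = ±√1056/(2×10) ≈ 1.6248. Poles: s = -0.6 ± 1.6248j.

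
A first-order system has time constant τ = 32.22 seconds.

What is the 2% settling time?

For first-order system, 2% settling time ≈ 4τ = 4 × 32.22 = 128.88 s.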